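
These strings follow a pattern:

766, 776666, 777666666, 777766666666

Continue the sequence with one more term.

777776666666666

Reading off run lengths: 7 runs 1, 2, 3, 4; 6 runs 2, 4, 6, 8 — each is linear in n (n = 1, 2, …).
For the next term, n = 5, so the run lengths are 5, 10.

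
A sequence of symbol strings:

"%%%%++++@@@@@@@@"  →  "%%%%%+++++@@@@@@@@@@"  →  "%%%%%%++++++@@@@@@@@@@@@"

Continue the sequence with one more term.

Each string has the form %^{n+1} +^{n+1} @^{2n+2}, where the shown terms are n = 3, 4, 5.
At n = 6 the blocks have lengths 7, 7, 14.

%%%%%%%+++++++@@@@@@@@@@@@@@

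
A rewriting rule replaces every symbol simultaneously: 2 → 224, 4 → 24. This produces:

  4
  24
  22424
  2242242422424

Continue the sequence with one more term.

2242242422422424224242242242422424

φ(2242242422424) expands symbol-by-symbol to 224 224 24 224 224 24 224 24 224 224 24 224 24; joining the 13 pieces gives the next term.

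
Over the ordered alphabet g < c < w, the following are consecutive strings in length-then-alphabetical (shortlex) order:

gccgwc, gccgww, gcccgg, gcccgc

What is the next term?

Find the rightmost character of gcccgc below w, bump it to the next letter, and reset everything to its right to g.

gcccgw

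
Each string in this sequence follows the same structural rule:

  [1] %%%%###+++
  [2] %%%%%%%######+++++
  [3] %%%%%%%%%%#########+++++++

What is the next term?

Term n consists of 3n+1 %'s, followed by 3n #'s, followed by 2n+1 +'s (n = 1, 2, …).
At n = 4 the blocks have lengths 13, 12, 9.

%%%%%%%%%%%%%############+++++++++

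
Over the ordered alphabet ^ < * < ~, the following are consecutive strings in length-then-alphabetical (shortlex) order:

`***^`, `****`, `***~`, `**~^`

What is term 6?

Advancing 2 positions from **~^ through **~^ → **~* reaches term 6.

**~~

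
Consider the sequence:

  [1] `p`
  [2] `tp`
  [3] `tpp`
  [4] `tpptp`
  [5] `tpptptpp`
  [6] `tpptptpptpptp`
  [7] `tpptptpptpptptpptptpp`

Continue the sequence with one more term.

This is a Fibonacci-style word recurrence s(k) = s(k−1)·s(k−2): e.g. tp·p = tpp.
So term 8 is tpptptpptpptptpptptpp·tpptptpptpptp.

tpptptpptpptptpptptpptpptptpptpptp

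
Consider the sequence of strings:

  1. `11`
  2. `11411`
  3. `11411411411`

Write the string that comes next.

11411411411411411411411

Every step duplicates the string with '4' between the halves.
So the next term is two copies of 11411411411 with '4' between the halves.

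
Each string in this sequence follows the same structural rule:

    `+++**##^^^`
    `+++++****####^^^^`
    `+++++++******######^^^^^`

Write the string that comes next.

Each string has the form +^{2n+1} *^{2n} #^{2n} ^^{n+2} (n = 1, 2, …).
For the next term, n = 4, so the run lengths are 9, 8, 8, 6.

+++++++++********########^^^^^^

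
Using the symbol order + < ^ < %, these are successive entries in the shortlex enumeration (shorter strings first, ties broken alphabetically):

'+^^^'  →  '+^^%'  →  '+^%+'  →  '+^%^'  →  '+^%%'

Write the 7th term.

+%+^

Continuing the enumeration 2 steps past +^%%: +^%% → +%++ → (answer).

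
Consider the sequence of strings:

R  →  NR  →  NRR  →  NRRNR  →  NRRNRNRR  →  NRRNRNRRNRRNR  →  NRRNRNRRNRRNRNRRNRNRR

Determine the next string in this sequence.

NRRNRNRRNRRNRNRRNRNRRNRRNRNRRNRRNR

This is a Fibonacci-style word recurrence s(k) = s(k−1)·s(k−2): e.g. NR·R = NRR.
The next term joins NRRNRNRRNRRNRNRRNRNRR and NRRNRNRRNRRNR.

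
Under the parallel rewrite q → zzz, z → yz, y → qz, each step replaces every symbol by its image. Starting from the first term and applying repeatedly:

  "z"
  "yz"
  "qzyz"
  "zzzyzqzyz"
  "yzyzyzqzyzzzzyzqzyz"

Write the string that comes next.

φ(yzyzyzqzyzzzzyzqzyz) expands symbol-by-symbol to qz yz qz yz qz yz zzz yz qz yz yz yz yz qz yz zzz yz qz yz; joining the 19 pieces gives the next term.

qzyzqzyzqzyzzzzyzqzyzyzyzyzqzyzzzzyzqzyz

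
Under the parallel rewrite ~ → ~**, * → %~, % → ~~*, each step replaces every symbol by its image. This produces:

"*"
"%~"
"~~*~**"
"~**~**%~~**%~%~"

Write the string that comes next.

φ(~**~**%~~**%~%~) expands symbol-by-symbol to ~** %~ %~ ~** %~ %~ ~~* ~** ~** %~ %~ ~~* ~** ~~* ~**; joining the 15 pieces gives the next term.

~**%~%~~**%~%~~~*~**~**%~%~~~*~**~~*~**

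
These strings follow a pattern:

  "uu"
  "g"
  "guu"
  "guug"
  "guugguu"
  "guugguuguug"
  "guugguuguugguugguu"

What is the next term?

Each term (from the third on) is the previous term followed by the one before it: term 3 = g·uu = guu.
The next term joins guugguuguugguugguu and guugguuguug.

guugguuguugguugguuguugguuguug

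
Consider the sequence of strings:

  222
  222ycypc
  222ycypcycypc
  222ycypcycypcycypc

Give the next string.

Every step adds ycypc to the end: s(k+1) = s(k)·ycypc.
Applying this once more to 222ycypcycypcycypc:

222ycypcycypcycypcycypc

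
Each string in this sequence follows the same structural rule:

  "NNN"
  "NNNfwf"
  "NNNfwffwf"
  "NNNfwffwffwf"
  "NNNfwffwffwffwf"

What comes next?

NNNfwffwffwffwffwf

The strings grow by a fixed suffix fwf each time.
So the next term is NNNfwffwffwffwf·fwf.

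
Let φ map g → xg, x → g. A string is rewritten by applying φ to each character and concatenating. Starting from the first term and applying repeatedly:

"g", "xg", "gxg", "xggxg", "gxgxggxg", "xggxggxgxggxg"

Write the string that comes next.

φ(xggxggxgxggxg) expands symbol-by-symbol to g xg xg g xg xg g xg g xg xg g xg; joining the 13 pieces gives the next term.

gxgxggxgxggxggxgxggxg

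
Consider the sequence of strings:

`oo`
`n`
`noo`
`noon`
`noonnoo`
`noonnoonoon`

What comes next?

This is a Fibonacci-style word recurrence s(k) = s(k−1)·s(k−2): e.g. n·oo = noo.
The next term joins noonnoonoon and noonnoo.

noonnoonoonnoonnoo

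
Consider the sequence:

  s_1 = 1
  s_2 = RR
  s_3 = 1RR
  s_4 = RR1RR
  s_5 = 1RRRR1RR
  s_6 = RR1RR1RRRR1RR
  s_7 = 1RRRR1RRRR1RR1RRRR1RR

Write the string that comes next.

This is a Fibonacci-style word recurrence s(k) = s(k−2)·s(k−1): e.g. 1·RR = 1RR.
Continuing: RR1RR1RRRR1RR · 1RRRR1RRRR1RR1RRRR1RR gives term 8.

RR1RR1RRRR1RR1RRRR1RRRR1RR1RRRR1RR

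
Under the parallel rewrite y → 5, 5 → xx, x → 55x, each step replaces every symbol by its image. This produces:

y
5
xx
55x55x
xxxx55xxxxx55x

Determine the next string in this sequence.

Replace each of the 14 characters of xxxx55xxxxx55x in place — 55x 55x 55x 55x xx xx 55x 55x 55x 55x 55x xx xx 55x — and concatenate.

55x55x55x55xxxxx55x55x55x55x55xxxxx55x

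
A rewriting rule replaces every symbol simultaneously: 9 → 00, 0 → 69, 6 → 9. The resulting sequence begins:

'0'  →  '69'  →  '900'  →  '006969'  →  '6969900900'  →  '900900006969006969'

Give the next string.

00696900696969699009006969900900

Replace each of the 18 characters of 900900006969006969 in place — 00 69 69 00 69 69 69 69 9 00 9 00 69 69 9 00 9 00 — and concatenate.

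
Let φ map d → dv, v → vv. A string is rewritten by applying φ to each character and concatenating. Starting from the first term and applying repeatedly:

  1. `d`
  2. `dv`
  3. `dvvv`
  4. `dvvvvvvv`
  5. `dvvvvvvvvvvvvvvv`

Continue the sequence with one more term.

Rewriting the 16 symbols of dvvvvvvvvvvvvvvv one by one yields dv vv vv vv vv vv vv vv vv vv vv vv vv vv vv vv; concatenated:

dvvvvvvvvvvvvvvvvvvvvvvvvvvvvvvv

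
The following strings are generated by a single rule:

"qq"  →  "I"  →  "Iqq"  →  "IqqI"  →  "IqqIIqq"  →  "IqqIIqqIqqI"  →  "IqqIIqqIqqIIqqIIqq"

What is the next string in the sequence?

From term 3 onward, concatenate the last term with the second-to-last: I·qq = Iqq, Iqq·I = IqqI, …
Continuing: IqqIIqqIqqIIqqIIqq · IqqIIqqIqqI gives term 8.

IqqIIqqIqqIIqqIIqqIqqIIqqIqqI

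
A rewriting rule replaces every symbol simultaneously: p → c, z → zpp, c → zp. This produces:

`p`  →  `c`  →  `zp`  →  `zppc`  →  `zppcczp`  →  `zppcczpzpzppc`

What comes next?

zppcczpzpzppczppczppcczp

Replace each of the 13 characters of zppcczpzpzppc in place — zpp c c zp zp zpp c zpp c zpp c c zp — and concatenate.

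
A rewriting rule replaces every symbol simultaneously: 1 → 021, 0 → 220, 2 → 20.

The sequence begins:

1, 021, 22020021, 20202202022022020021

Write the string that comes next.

φ(20202202022022020021) expands symbol-by-symbol to 20 220 20 220 20 20 220 20 220 20 20 220 20 20 220 20 220 220 20 021; joining the 20 pieces gives the next term.

2022020220202022020220202022020202202022022020021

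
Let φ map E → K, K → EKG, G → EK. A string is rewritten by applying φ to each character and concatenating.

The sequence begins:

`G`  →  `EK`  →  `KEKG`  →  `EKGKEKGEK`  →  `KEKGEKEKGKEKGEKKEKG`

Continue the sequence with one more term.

Rewriting the 19 symbols of KEKGEKEKGKEKGEKKEKG one by one yields EKG K EKG EK K EKG K EKG EK EKG K EKG EK K EKG EKG K EKG EK; concatenated:

EKGKEKGEKKEKGKEKGEKEKGKEKGEKKEKGEKGKEKGEK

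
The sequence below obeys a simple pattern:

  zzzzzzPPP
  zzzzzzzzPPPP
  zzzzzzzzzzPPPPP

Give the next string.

Term n consists of 2n z's, followed by n P's, where the shown terms are n = 3, 4, 5.
Setting n = 6 gives 12, 6 characters in each block.

zzzzzzzzzzzzPPPPPP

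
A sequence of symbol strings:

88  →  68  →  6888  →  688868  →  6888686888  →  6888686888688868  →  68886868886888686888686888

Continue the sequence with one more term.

From term 3 onward, concatenate the last term with the second-to-last: 68·88 = 6888, 6888·68 = 688868, …
The next term joins 68886868886888686888686888 and 6888686888688868.

688868688868886868886868886888686888688868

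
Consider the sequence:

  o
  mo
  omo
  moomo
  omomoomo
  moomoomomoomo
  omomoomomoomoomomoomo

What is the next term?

moomoomomoomoomomoomomoomoomomoomo

Each term (from the third on) is the two preceding terms concatenated in order: term 3 = o·mo = omo.
The next term joins moomoomomoomo and omomoomomoomoomomoomo.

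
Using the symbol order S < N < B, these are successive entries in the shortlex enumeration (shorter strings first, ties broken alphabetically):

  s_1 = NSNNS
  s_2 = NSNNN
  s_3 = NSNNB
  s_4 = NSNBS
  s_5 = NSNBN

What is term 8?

Stepping forward 3 times from NSNBN: NSNBN → NSNBB → NSBSS, then the target.

NSBSN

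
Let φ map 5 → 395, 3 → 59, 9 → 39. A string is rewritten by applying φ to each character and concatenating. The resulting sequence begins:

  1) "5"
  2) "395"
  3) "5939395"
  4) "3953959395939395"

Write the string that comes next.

593939559393953959393953959395939395

Applying the rule to each of the 16 symbols of 3953959395939395 gives the pieces 59 39 395 59 39 395 39 59 39 395 39 59 39 59 39 395, which concatenate to the answer.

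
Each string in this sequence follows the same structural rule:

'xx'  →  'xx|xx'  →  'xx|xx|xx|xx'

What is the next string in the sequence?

Every step duplicates the string with '|' between the halves.
So the next term is two copies of xx|xx|xx|xx with '|' between the halves.

xx|xx|xx|xx|xx|xx|xx|xx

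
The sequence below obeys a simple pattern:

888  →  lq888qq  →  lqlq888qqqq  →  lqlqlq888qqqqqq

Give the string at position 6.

s(k+1) = lq·s(k)·qq, so each term gains lq as a prefix and qq as a suffix.
From lqlqlq888qqqqqq, 2 further steps: lqlqlq888qqqqqq → lqlqlqlq888qqqqqqqq → (answer).

lqlqlqlqlq888qqqqqqqqqq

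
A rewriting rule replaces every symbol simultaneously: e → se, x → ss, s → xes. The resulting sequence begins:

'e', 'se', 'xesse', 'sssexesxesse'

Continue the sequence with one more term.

Rewriting each symbol of sssexesxesse: s→xes, s→xes, s→xes, e→se, x→ss, e→se, s→xes, x→ss, e→se, s→xes, s→xes, e→se, which concatenates to xes xes xes se ss se xes ss se xes xes se.

xesxesxessesssexessssexesxesse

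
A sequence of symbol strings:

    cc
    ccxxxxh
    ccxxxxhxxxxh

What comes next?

ccxxxxhxxxxhxxxxh

Each term is the previous one with xxxxh appended.
One more step from ccxxxxhxxxxh gives the answer.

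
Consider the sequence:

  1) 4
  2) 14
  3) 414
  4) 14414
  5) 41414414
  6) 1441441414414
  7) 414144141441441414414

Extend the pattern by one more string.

1441441414414414144141441441414414

Each term (from the third on) is the two preceding terms concatenated in order: term 3 = 4·14 = 414.
The next term joins 1441441414414 and 414144141441441414414.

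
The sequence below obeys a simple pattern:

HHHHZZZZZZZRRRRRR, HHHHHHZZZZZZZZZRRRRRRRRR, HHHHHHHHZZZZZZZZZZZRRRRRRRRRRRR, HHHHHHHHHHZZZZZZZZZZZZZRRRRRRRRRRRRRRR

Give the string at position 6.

Each string has the form H^{2n} Z^{2n+3} R^{3n}, where the shown terms are n = 2, 3, 4, 5.
For term 6, n = 7, so the run lengths are 14, 17, 21.

HHHHHHHHHHHHHHZZZZZZZZZZZZZZZZZRRRRRRRRRRRRRRRRRRRRR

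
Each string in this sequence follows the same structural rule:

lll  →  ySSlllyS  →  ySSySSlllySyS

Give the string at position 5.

Every step adds ySS to the front and yS to the end of the previous string.
From ySSySSlllySyS, 2 further steps: ySSySSlllySyS → ySSySSySSlllySySyS → (answer).

ySSySSySSySSlllySySySyS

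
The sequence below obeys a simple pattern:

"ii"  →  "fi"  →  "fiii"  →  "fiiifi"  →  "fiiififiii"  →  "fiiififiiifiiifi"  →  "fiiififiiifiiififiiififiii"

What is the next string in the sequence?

fiiififiiifiiififiiififiiifiiififiiifiiifi

Each term (from the third on) is the previous term followed by the one before it: term 3 = fi·ii = fiii.
The next term joins fiiififiiifiiififiiififiii and fiiififiiifiiifi.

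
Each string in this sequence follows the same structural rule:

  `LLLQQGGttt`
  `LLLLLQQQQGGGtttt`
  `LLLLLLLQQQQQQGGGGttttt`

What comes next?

LLLLLLLLLQQQQQQQQGGGGGtttttt

Reading off run lengths: L runs 3, 5, 7; Q runs 2, 4, 6; G runs 2, 3, 4; t runs 3, 4, 5 — each is linear in n (n = 1, 2, …).
Setting n = 4 gives 9, 8, 5, 6 characters in each block.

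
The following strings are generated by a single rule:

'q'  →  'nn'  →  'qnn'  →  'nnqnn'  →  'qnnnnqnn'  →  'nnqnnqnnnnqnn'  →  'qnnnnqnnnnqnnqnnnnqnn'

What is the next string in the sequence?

nnqnnqnnnnqnnqnnnnqnnnnqnnqnnnnqnn

Each term (from the third on) is the two preceding terms concatenated in order: term 3 = q·nn = qnn.
So term 8 is nnqnnqnnnnqnn·qnnnnqnnnnqnnqnnnnqnn.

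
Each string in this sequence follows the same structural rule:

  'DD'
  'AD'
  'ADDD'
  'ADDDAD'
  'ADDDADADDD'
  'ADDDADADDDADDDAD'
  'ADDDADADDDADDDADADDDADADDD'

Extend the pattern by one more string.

From term 3 onward, concatenate the last term with the second-to-last: AD·DD = ADDD, ADDD·AD = ADDDAD, …
The next term joins ADDDADADDDADDDADADDDADADDD and ADDDADADDDADDDAD.

ADDDADADDDADDDADADDDADADDDADDDADADDDADDDAD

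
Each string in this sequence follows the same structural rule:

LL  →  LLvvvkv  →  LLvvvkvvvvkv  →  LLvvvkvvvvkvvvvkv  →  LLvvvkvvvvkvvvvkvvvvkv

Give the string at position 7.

The strings grow by a fixed suffix vvvkv each time.
From LLvvvkvvvvkvvvvkvvvvkv, 2 further steps: LLvvvkvvvvkvvvvkvvvvkv → LLvvvkvvvvkvvvvkvvvvkvvvvkv → (answer).

LLvvvkvvvvkvvvvkvvvvkvvvvkvvvvkv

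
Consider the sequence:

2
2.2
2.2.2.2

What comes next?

2.2.2.2.2.2.2.2

Every step duplicates the string with '.' between the halves.
One more doubling of 2.2.2.2 gives the answer.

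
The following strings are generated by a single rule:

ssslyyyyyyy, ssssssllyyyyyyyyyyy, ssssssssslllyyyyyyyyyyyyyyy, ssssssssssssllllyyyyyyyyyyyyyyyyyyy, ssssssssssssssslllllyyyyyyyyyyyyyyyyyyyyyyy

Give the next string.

ssssssssssssssssssllllllyyyyyyyyyyyyyyyyyyyyyyyyyyy

The n-th term is 3n s's then n l's then 4n+3 y's (n = 1, 2, …).
Setting n = 6 gives 18, 6, 27 characters in each block.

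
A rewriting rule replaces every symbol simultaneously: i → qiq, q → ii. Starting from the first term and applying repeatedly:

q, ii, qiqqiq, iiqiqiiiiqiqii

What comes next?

Rewriting the 14 symbols of iiqiqiiiiqiqii one by one yields qiq qiq ii qiq ii qiq qiq qiq qiq ii qiq ii qiq qiq; concatenated:

qiqqiqiiqiqiiqiqqiqqiqqiqiiqiqiiqiqqiq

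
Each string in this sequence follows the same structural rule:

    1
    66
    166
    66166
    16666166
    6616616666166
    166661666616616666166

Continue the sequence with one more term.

From term 3 onward, concatenate the second-to-last term with the last: 1·66 = 166, 66·166 = 66166, …
The next term joins 6616616666166 and 166661666616616666166.

6616616666166166661666616616666166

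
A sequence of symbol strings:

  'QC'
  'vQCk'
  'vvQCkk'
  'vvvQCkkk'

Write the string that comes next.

Every step adds v to the front and k to the end of the previous string.
One more step from vvvQCkkk gives the answer.

vvvvQCkkkk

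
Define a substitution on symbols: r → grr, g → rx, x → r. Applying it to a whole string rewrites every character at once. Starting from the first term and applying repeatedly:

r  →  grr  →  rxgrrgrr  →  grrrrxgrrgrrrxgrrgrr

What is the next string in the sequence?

rxgrrgrrgrrgrrrrxgrrgrrrxgrrgrrgrrrrxgrrgrrrxgrrgrr

φ(grrrrxgrrgrrrxgrrgrr) expands symbol-by-symbol to rx grr grr grr grr r rx grr grr rx grr grr grr r rx grr grr rx grr grr; joining the 20 pieces gives the next term.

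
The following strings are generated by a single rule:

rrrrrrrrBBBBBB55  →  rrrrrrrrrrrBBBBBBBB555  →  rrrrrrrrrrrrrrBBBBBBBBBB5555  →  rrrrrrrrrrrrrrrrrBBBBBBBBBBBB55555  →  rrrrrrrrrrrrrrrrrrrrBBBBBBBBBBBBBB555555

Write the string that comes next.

Reading off run lengths: r runs 8, 11, 14, 17, 20; B runs 6, 8, 10, 12, 14; 5 runs 2, 3, 4, 5, 6 — each is linear in n, where the shown terms are n = 2, 3, 4, 5, 6.
Setting n = 7 gives 23, 16, 7 characters in each block.

rrrrrrrrrrrrrrrrrrrrrrrBBBBBBBBBBBBBBBB5555555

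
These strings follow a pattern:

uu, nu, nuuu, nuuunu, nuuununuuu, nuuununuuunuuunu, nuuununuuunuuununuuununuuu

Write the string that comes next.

From term 3 onward, concatenate the last term with the second-to-last: nu·uu = nuuu, nuuu·nu = nuuunu, …
Continuing: nuuununuuunuuununuuununuuu · nuuununuuunuuunu gives term 8.

nuuununuuunuuununuuununuuunuuununuuunuuunu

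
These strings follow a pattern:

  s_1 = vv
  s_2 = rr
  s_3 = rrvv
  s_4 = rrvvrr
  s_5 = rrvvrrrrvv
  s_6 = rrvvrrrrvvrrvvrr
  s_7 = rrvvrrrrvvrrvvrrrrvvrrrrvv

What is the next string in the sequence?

rrvvrrrrvvrrvvrrrrvvrrrrvvrrvvrrrrvvrrvvrr

From term 3 onward, concatenate the last term with the second-to-last: rr·vv = rrvv, rrvv·rr = rrvvrr, …
The next term joins rrvvrrrrvvrrvvrrrrvvrrrrvv and rrvvrrrrvvrrvvrr.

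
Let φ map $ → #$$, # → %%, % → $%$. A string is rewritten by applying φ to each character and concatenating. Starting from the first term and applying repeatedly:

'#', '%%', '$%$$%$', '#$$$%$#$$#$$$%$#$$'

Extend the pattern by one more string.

%%#$$#$$#$$$%$#$$%%#$$#$$%%#$$#$$#$$$%$#$$%%#$$#$$

φ(#$$$%$#$$#$$$%$#$$) expands symbol-by-symbol to %% #$$ #$$ #$$ $%$ #$$ %% #$$ #$$ %% #$$ #$$ #$$ $%$ #$$ %% #$$ #$$; joining the 18 pieces gives the next term.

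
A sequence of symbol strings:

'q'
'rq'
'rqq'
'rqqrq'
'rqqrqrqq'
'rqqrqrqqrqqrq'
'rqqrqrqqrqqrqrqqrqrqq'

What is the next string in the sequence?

rqqrqrqqrqqrqrqqrqrqqrqqrqrqqrqqrq

This is a Fibonacci-style word recurrence s(k) = s(k−1)·s(k−2): e.g. rq·q = rqq.
So term 8 is rqqrqrqqrqqrqrqqrqrqq·rqqrqrqqrqqrq.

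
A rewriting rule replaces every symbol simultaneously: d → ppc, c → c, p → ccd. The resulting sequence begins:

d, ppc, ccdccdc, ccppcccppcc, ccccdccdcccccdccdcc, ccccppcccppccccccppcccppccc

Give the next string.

φ(ccccppcccppccccccppcccppccc) expands symbol-by-symbol to c c c c ccd ccd c c c ccd ccd c c c c c c ccd ccd c c c ccd ccd c c c; joining the 27 pieces gives the next term.

ccccccdccdcccccdccdccccccccdccdcccccdccdccc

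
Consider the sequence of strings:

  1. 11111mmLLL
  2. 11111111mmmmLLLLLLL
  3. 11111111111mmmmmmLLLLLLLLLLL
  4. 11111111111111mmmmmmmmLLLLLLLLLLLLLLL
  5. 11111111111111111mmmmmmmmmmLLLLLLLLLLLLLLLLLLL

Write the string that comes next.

Reading off run lengths: 1 runs 5, 8, 11, 14, 17; m runs 2, 4, 6, 8, 10; L runs 3, 7, 11, 15, 19 — each is linear in n (n = 1, 2, …).
Setting n = 6 gives 20, 12, 23 characters in each block.

11111111111111111111mmmmmmmmmmmmLLLLLLLLLLLLLLLLLLLLLLL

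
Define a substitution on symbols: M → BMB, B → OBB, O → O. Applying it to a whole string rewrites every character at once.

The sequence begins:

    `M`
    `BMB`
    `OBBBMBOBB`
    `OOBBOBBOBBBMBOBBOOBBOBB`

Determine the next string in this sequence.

OOOBBOBBOOBBOBBOOBBOBBOBBBMBOBBOOBBOBBOOOBBOBBOOBBOBB

φ(OOBBOBBOBBBMBOBBOOBBOBB) expands symbol-by-symbol to O O OBB OBB O OBB OBB O OBB OBB OBB BMB OBB O OBB OBB O O OBB OBB O OBB OBB; joining the 23 pieces gives the next term.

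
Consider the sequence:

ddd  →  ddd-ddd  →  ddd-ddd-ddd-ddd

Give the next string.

s(k+1) = s(k)·-·s(k) — each term doubles the last with '-' between the halves.
Doubling ddd-ddd-ddd-ddd with '-' between the halves:

ddd-ddd-ddd-ddd-ddd-ddd-ddd-ddd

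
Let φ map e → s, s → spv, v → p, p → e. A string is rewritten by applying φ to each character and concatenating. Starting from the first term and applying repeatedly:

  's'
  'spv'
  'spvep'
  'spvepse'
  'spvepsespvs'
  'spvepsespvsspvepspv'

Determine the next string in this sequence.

Replace each of the 19 characters of spvepsespvsspvepspv in place — spv e p s e spv s spv e p spv spv e p s e spv e p — and concatenate.

spvepsespvsspvepspvspvepsespvep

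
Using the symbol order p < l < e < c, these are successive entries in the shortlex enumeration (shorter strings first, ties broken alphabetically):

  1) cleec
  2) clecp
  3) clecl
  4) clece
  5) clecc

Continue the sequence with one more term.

Find the rightmost character of clecc below c, bump it to the next letter, and reset everything to its right to p.

clcpp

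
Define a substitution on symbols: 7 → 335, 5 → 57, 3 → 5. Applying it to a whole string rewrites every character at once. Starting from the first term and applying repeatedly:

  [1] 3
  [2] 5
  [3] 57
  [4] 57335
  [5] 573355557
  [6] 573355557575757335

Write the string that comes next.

5733555575757573355733557335573355557

Replace each of the 18 characters of 573355557575757335 in place — 57 335 5 5 57 57 57 57 335 57 335 57 335 57 335 5 5 57 — and concatenate.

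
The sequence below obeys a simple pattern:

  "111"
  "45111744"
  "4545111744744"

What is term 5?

45454545111744744744744

Each term wraps the previous one in 45 on the left and 744 on the right.
From 4545111744744, 2 further steps: 4545111744744 → 454545111744744744 → (answer).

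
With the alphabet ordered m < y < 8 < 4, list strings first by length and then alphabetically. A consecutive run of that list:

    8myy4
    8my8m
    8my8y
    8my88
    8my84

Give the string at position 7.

Advancing 2 positions from 8my84 through 8my84 → 8my4m reaches term 7.

8my4y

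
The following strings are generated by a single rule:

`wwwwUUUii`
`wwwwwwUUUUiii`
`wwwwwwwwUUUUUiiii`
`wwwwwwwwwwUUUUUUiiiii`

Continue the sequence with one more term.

The n-th term is 2n w's then n+1 U's then n i's, where the shown terms are n = 2, 3, 4, 5.
At n = 6 the blocks have lengths 12, 7, 6.

wwwwwwwwwwwwUUUUUUUiiiiii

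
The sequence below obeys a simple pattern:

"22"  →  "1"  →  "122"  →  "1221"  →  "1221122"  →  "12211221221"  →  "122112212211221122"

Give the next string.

12211221221122112212211221221

From term 3 onward, concatenate the last term with the second-to-last: 1·22 = 122, 122·1 = 1221, …
Continuing: 122112212211221122 · 12211221221 gives term 8.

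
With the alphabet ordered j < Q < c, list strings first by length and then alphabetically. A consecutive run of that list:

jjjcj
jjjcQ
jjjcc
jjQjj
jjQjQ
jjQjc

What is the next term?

Treat jjQjc as a base-3 numeral over the given alphabet and add one, carrying through any trailing c's.

jjQQj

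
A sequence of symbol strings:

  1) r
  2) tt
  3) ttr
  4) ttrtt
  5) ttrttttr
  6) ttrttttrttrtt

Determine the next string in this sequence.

From term 3 onward, concatenate the last term with the second-to-last: tt·r = ttr, ttr·tt = ttrtt, …
The next term joins ttrttttrttrtt and ttrttttr.

ttrttttrttrttttrttttr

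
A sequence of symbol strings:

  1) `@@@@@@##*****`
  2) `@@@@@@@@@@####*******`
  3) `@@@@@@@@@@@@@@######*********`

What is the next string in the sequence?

@@@@@@@@@@@@@@@@@@########***********

The n-th term is 4n-2 @'s then 2n-2 #'s then 2n+1 *'s, where the shown terms are n = 2, 3, 4.
Setting n = 5 gives 18, 8, 11 characters in each block.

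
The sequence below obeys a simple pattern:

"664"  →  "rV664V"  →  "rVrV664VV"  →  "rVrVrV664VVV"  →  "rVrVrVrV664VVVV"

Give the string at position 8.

Each term wraps the previous one in rV on the left and V on the right.
From rVrVrVrV664VVVV, 3 further steps: rVrVrVrV664VVVV → rVrVrVrVrV664VVVVV → rVrVrVrVrVrV664VVVVVV → (answer).

rVrVrVrVrVrVrV664VVVVVVV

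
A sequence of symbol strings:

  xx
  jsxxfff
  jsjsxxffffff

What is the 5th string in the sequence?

Every step adds js to the front and fff to the end of the previous string.
From jsjsxxffffff, 2 further steps: jsjsxxffffff → jsjsjsxxfffffffff → (answer).

jsjsjsjsxxffffffffffff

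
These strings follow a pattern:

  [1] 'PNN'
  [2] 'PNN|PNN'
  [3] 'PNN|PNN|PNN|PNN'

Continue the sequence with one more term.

Every step duplicates the string with '|' between the halves.
Doubling PNN|PNN|PNN|PNN with '|' between the halves:

PNN|PNN|PNN|PNN|PNN|PNN|PNN|PNN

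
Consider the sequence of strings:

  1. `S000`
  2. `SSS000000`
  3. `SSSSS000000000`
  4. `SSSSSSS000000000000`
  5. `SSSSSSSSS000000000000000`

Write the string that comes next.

SSSSSSSSSSS000000000000000000

Each string has the form S^{2n-1} 0^{3n} (n = 1, 2, …).
For the next term, n = 6, so the run lengths are 11, 18.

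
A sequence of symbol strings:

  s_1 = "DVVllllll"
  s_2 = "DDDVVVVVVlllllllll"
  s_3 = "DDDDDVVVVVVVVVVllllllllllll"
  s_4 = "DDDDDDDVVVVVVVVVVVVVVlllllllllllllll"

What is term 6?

Reading off run lengths: D runs 1, 3, 5, 7; V runs 2, 6, 10, 14; l runs 6, 9, 12, 15 — each is linear in n (n = 1, 2, …).
At n = 6 the blocks have lengths 11, 22, 21.

DDDDDDDDDDDVVVVVVVVVVVVVVVVVVVVVVlllllllllllllllllllll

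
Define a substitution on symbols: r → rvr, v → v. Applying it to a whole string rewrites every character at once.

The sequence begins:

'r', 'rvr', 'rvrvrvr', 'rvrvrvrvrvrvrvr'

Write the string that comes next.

rvrvrvrvrvrvrvrvrvrvrvrvrvrvrvr

Applying the rule to each of the 15 symbols of rvrvrvrvrvrvrvr gives the pieces rvr v rvr v rvr v rvr v rvr v rvr v rvr v rvr, which concatenate to the answer.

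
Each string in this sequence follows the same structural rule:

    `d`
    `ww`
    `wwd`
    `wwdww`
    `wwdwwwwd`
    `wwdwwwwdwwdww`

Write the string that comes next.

Each term (from the third on) is the previous term followed by the one before it: term 3 = ww·d = wwd.
So term 7 is wwdwwwwdwwdww·wwdwwwwd.

wwdwwwwdwwdwwwwdwwwwd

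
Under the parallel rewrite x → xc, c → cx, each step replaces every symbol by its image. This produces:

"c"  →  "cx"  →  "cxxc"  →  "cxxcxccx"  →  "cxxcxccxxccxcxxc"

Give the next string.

Replace each of the 16 characters of cxxcxccxxccxcxxc in place — cx xc xc cx xc cx cx xc xc cx cx xc cx xc xc cx — and concatenate.

cxxcxccxxccxcxxcxccxcxxccxxcxccx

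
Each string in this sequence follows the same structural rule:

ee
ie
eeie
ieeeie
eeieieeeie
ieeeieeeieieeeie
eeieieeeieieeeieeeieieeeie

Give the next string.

ieeeieeeieieeeieeeieieeeieieeeieeeieieeeie

This is a Fibonacci-style word recurrence s(k) = s(k−2)·s(k−1): e.g. ee·ie = eeie.
So term 8 is ieeeieeeieieeeie·eeieieeeieieeeieeeieieeeie.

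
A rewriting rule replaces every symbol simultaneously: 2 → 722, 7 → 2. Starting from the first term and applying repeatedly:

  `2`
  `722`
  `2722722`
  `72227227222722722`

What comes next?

Rewriting the 17 symbols of 72227227222722722 one by one yields 2 722 722 722 2 722 722 2 722 722 722 2 722 722 2 722 722; concatenated:

27227227222722722272272272227227222722722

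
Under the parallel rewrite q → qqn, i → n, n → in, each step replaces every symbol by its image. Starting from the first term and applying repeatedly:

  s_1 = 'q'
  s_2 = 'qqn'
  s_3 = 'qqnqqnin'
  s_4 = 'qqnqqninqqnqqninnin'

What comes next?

Rewriting the 19 symbols of qqnqqninqqnqqninnin one by one yields qqn qqn in qqn qqn in n in qqn qqn in qqn qqn in n in in n in; concatenated:

qqnqqninqqnqqninninqqnqqninqqnqqninnininnin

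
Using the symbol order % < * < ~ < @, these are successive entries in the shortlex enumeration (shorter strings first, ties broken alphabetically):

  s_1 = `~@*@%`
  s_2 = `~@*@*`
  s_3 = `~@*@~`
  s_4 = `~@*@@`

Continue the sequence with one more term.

~@~%%

Find the rightmost character of ~@*@@ below @, bump it to the next letter, and reset everything to its right to %.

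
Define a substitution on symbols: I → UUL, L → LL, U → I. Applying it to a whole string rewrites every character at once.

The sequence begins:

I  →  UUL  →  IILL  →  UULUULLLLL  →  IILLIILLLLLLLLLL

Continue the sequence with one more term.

Replace each of the 16 characters of IILLIILLLLLLLLLL in place — UUL UUL LL LL UUL UUL LL LL LL LL LL LL LL LL LL LL — and concatenate.

UULUULLLLLUULUULLLLLLLLLLLLLLLLLLLLL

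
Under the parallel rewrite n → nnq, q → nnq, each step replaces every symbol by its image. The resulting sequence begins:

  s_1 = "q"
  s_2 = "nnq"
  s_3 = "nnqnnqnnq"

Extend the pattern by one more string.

Rewriting each symbol of nnqnnqnnq: n→nnq, n→nnq, q→nnq, n→nnq, n→nnq, q→nnq, n→nnq, n→nnq, q→nnq, which concatenates to nnq nnq nnq nnq nnq nnq nnq nnq nnq.

nnqnnqnnqnnqnnqnnqnnqnnqnnq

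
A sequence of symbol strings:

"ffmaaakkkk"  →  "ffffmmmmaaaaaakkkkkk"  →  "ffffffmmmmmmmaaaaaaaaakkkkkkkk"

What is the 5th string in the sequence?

ffffffffffmmmmmmmmmmmmmaaaaaaaaaaaaaaakkkkkkkkkkkk

Each string has the form f^{2n} m^{3n-2} a^{3n} k^{2n+2} (n = 1, 2, …).
For term 5, n = 5, so the run lengths are 10, 13, 15, 12.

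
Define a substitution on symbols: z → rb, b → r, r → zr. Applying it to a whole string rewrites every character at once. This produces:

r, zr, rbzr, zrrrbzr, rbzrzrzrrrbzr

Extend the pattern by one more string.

Rewriting the 13 symbols of rbzrzrzrrrbzr one by one yields zr r rb zr rb zr rb zr zr zr r rb zr; concatenated:

zrrrbzrrbzrrbzrzrzrrrbzr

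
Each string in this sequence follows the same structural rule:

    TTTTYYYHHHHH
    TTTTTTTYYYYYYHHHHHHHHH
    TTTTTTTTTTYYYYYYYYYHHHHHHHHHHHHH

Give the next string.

Reading off run lengths: T runs 4, 7, 10; Y runs 3, 6, 9; H runs 5, 9, 13 — each is linear in n (n = 1, 2, …).
Setting n = 4 gives 13, 12, 17 characters in each block.

TTTTTTTTTTTTTYYYYYYYYYYYYHHHHHHHHHHHHHHHHH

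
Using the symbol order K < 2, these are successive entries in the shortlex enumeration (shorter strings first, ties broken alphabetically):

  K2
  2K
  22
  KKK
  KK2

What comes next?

K2K

Find the rightmost character of KK2 below 2, bump it to the next letter, and reset everything to its right to K.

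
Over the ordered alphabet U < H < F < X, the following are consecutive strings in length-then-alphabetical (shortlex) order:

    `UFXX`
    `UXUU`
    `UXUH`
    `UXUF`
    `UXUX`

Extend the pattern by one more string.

UXHU

Find the rightmost character of UXUX below X, bump it to the next letter, and reset everything to its right to U.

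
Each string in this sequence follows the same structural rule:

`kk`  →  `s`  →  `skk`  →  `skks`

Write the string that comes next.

Each term (from the third on) is the previous term followed by the one before it: term 3 = s·kk = skk.
Continuing: skks · skk gives term 5.

skksskk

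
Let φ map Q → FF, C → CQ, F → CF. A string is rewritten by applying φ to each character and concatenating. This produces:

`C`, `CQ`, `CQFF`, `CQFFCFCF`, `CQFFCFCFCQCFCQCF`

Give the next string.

Rewriting the 16 symbols of CQFFCFCFCQCFCQCF one by one yields CQ FF CF CF CQ CF CQ CF CQ FF CQ CF CQ FF CQ CF; concatenated:

CQFFCFCFCQCFCQCFCQFFCQCFCQFFCQCF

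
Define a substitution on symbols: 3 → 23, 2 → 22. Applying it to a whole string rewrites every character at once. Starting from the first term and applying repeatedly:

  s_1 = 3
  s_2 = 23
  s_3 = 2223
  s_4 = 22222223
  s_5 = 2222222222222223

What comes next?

Replace each of the 16 characters of 2222222222222223 in place — 22 22 22 22 22 22 22 22 22 22 22 22 22 22 22 23 — and concatenate.

22222222222222222222222222222223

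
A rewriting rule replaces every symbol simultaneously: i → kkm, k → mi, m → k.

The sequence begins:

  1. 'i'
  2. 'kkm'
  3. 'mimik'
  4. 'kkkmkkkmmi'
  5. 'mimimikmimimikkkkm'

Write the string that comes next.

kkkmkkkmkkkmmikkkmkkkmkkkmmimimimik

Replace each of the 18 characters of mimimikmimimikkkkm in place — k kkm k kkm k kkm mi k kkm k kkm k kkm mi mi mi mi k — and concatenate.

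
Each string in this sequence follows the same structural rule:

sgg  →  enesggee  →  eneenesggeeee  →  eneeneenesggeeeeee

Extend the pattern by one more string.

eneeneeneenesggeeeeeeee

s(k+1) = ene·s(k)·ee, so each term gains ene as a prefix and ee as a suffix.
One more step from eneeneenesggeeeeee gives the answer.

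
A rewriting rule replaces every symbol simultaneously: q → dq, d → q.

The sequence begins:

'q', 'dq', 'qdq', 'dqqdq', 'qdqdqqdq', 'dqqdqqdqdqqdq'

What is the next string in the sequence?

Rewriting the 13 symbols of dqqdqqdqdqqdq one by one yields q dq dq q dq dq q dq q dq dq q dq; concatenated:

qdqdqqdqdqqdqqdqdqqdq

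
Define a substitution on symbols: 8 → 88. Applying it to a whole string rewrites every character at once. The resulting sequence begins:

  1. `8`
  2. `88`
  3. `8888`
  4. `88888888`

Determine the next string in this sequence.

Rewriting each symbol of 88888888: 8→88, 8→88, 8→88, 8→88, 8→88, 8→88, 8→88, 8→88, which concatenates to 88 88 88 88 88 88 88 88.

8888888888888888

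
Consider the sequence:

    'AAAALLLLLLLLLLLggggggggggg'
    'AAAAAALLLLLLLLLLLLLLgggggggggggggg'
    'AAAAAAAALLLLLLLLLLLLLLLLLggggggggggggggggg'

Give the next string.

AAAAAAAAAALLLLLLLLLLLLLLLLLLLLgggggggggggggggggggg

Each string has the form A^{2n-2} L^{3n+2} g^{3n+2}, where the shown terms are n = 3, 4, 5.
At n = 6 the blocks have lengths 10, 20, 20.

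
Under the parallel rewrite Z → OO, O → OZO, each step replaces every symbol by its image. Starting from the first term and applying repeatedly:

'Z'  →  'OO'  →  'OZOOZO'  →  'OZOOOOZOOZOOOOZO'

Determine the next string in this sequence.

Applying the rule to each of the 16 symbols of OZOOOOZOOZOOOOZO gives the pieces OZO OO OZO OZO OZO OZO OO OZO OZO OO OZO OZO OZO OZO OO OZO, which concatenate to the answer.

OZOOOOZOOZOOZOOZOOOOZOOZOOOOZOOZOOZOOZOOOOZO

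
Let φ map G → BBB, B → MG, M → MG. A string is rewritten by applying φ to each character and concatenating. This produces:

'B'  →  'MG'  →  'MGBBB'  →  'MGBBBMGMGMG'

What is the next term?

Expanding MGBBBMGMGMG: M→MG, G→BBB, B→MG, B→MG, B→MG, M→MG, G→BBB, M→MG, G→BBB, M→MG, G→BBB. Concatenated: MG BBB MG MG MG MG BBB MG BBB MG BBB.

MGBBBMGMGMGMGBBBMGBBBMGBBB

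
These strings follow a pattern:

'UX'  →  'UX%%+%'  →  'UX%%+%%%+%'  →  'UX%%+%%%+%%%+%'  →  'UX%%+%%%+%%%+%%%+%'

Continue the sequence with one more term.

UX%%+%%%+%%%+%%%+%%%+%

Every step adds %%+% to the end: s(k+1) = s(k)·%%+%.
So the next term is UX%%+%%%+%%%+%%%+%·%%+%.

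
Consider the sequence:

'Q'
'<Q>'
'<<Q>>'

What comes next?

Each term wraps the previous one in < on the left and > on the right.
One more step from <<Q>> gives the answer.

<<<Q>>>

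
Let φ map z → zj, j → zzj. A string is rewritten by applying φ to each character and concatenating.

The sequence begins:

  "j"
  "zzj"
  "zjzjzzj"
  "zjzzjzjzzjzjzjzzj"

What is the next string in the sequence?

zjzzjzjzjzzjzjzzjzjzjzzjzjzzjzjzzjzjzjzzj

Replace each of the 17 characters of zjzzjzjzzjzjzjzzj in place — zj zzj zj zj zzj zj zzj zj zj zzj zj zzj zj zzj zj zj zzj — and concatenate.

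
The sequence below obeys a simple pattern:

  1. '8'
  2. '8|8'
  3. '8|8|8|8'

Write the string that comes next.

8|8|8|8|8|8|8|8

s(k+1) = s(k)·|·s(k) — each term doubles the last with '|' between the halves.
One more doubling of 8|8|8|8 gives the answer.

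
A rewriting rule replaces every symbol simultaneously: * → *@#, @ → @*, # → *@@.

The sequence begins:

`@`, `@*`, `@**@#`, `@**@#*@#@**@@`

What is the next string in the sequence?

φ(@**@#*@#@**@@) expands symbol-by-symbol to @* *@# *@# @* *@@ *@# @* *@@ @* *@# *@# @* @*; joining the 13 pieces gives the next term.

@**@#*@#@**@@*@#@**@@@**@#*@#@*@*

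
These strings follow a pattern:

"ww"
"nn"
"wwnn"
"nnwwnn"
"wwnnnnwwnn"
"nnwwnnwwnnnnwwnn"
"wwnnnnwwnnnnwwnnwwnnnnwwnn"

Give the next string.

This is a Fibonacci-style word recurrence s(k) = s(k−2)·s(k−1): e.g. ww·nn = wwnn.
So term 8 is nnwwnnwwnnnnwwnn·wwnnnnwwnnnnwwnnwwnnnnwwnn.

nnwwnnwwnnnnwwnnwwnnnnwwnnnnwwnnwwnnnnwwnn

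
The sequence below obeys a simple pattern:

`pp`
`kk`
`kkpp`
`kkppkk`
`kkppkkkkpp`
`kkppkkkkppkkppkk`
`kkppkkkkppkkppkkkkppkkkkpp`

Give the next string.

From term 3 onward, concatenate the last term with the second-to-last: kk·pp = kkpp, kkpp·kk = kkppkk, …
So term 8 is kkppkkkkppkkppkkkkppkkkkpp·kkppkkkkppkkppkk.

kkppkkkkppkkppkkkkppkkkkppkkppkkkkppkkppkk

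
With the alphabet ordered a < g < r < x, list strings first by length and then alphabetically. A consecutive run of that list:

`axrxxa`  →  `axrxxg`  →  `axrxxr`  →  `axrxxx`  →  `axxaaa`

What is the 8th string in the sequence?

Advancing 3 positions from axxaaa through axxaaa → axxaag → axxaar reaches term 8.

axxaax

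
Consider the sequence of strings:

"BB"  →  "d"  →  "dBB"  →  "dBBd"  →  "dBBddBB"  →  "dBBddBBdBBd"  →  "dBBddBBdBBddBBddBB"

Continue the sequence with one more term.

dBBddBBdBBddBBddBBdBBddBBdBBd

Each term (from the third on) is the previous term followed by the one before it: term 3 = d·BB = dBB.
Continuing: dBBddBBdBBddBBddBB · dBBddBBdBBd gives term 8.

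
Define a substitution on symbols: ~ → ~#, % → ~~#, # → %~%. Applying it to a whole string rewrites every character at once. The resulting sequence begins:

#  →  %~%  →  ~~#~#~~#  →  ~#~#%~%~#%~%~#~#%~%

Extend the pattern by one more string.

Applying the rule to each of the 19 symbols of ~#~#%~%~#%~%~#~#%~% gives the pieces ~# %~% ~# %~% ~~# ~# ~~# ~# %~% ~~# ~# ~~# ~# %~% ~# %~% ~~# ~# ~~#, which concatenate to the answer.

~#%~%~#%~%~~#~#~~#~#%~%~~#~#~~#~#%~%~#%~%~~#~#~~#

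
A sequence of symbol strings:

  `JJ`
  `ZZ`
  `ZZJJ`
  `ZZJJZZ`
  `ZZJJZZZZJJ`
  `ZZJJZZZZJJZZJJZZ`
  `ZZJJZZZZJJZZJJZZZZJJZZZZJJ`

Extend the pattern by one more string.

ZZJJZZZZJJZZJJZZZZJJZZZZJJZZJJZZZZJJZZJJZZ

Each term (from the third on) is the previous term followed by the one before it: term 3 = ZZ·JJ = ZZJJ.
So term 8 is ZZJJZZZZJJZZJJZZZZJJZZZZJJ·ZZJJZZZZJJZZJJZZ.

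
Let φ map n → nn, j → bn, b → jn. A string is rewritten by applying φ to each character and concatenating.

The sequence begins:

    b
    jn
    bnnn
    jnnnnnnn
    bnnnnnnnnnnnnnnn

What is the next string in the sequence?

Replace each of the 16 characters of bnnnnnnnnnnnnnnn in place — jn nn nn nn nn nn nn nn nn nn nn nn nn nn nn nn — and concatenate.

jnnnnnnnnnnnnnnnnnnnnnnnnnnnnnnn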